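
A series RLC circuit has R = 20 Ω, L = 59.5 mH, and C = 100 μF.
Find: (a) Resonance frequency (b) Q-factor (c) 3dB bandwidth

Step 1 — Resonance condition Im(Z)=0 gives ω₀ = 1/√(LC).
Step 2 — ω₀ = 1/√(0.0595·0.0001) = 410 rad/s.
Step 3 — f₀ = ω₀/(2π) = 65.25 Hz.
Step 4 — Series Q: Q = ω₀L/R = 410·0.0595/20 = 1.22.
Step 5 — 3dB bandwidth: Δω = ω₀/Q = 336.1 rad/s; BW = Δω/(2π) = 53.5 Hz.

(a) f₀ = 65.25 Hz  (b) Q = 1.22  (c) BW = 53.5 Hz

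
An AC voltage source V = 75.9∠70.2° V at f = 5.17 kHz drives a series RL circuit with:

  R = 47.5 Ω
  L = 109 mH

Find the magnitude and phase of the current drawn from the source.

Step 1 — Angular frequency: ω = 2π·f = 2π·5170 = 3.248e+04 rad/s.
Step 2 — Component impedances:
  R: Z = R = 47.5 Ω
  L: Z = jωL = j·3.248e+04·0.109 = 0 + j3541 Ω
Step 3 — Series combination: Z_total = R + L = 47.5 + j3541 Ω = 3541∠89.2° Ω.
Step 4 — Source phasor: V = 75.9∠70.2° V = 25.71 + j71.41 V.
Step 5 — Ohm's law: I = V / Z_total = (25.71 + j71.41) / (47.5 + j3541) = 0.02026 - j0.006989 A.
Step 6 — Convert to polar: |I| = 0.02143 A, ∠I = -19.0°.

I = 0.02143∠-19.0° A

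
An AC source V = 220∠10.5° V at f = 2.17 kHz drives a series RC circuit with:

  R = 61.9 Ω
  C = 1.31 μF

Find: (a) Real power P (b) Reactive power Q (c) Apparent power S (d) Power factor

Step 1 — Angular frequency: ω = 2π·f = 2π·2170 = 1.363e+04 rad/s.
Step 2 — Component impedances:
  R: Z = R = 61.9 Ω
  C: Z = 1/(jωC) = -j/(ω·C) = 0 - j55.99 Ω
Step 3 — Series combination: Z_total = R + C = 61.9 - j55.99 Ω = 83.46∠-42.1° Ω.
Step 4 — Source phasor: V = 220∠10.5° V = 216.3 + j40.09 V.
Step 5 — Current: I = V / Z = 1.6 + j2.095 A = 2.636∠52.6° A.
Step 6 — Complex power: S = V·I* = 430.1 - j389 VA.
Step 7 — Real power: P = Re(S) = 430.1 W.
Step 8 — Reactive power: Q = Im(S) = -389 VAR.
Step 9 — Apparent power: |S| = 579.9 VA.
Step 10 — Power factor: PF = P/|S| = 0.7416 (leading).

(a) P = 430.1 W  (b) Q = -389 VAR  (c) S = 579.9 VA  (d) PF = 0.7416 (leading)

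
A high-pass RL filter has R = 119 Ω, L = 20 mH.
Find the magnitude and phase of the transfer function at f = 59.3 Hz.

Step 1 — Angular frequency: ω = 2π·59.3 = 372.6 rad/s.
Step 2 — Transfer function: H(jω) = jωL/(R + jωL).
Step 3 — Numerator jωL = j·7.452; denominator R + jωL = 119 + j7.452.
Step 4 — H = 0.003906 + j0.06238.
Step 5 — Magnitude: |H| = 0.0625 (-24.1 dB); phase: φ = 86.4°.

|H| = 0.0625 (-24.1 dB), φ = 86.4°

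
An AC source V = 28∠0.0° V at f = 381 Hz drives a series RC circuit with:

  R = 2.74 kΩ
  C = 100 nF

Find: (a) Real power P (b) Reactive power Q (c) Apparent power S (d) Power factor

Step 1 — Angular frequency: ω = 2π·f = 2π·381 = 2394 rad/s.
Step 2 — Component impedances:
  R: Z = R = 2740 Ω
  C: Z = 1/(jωC) = -j/(ω·C) = 0 - j4177 Ω
Step 3 — Series combination: Z_total = R + C = 2740 - j4177 Ω = 4996∠-56.7° Ω.
Step 4 — Source phasor: V = 28∠0.0° V = 28 V.
Step 5 — Current: I = V / Z = 0.003074 + j0.004687 A = 0.005605∠56.7° A.
Step 6 — Complex power: S = V·I* = 0.08607 - j0.1312 VA.
Step 7 — Real power: P = Re(S) = 0.08607 W.
Step 8 — Reactive power: Q = Im(S) = -0.1312 VAR.
Step 9 — Apparent power: |S| = 0.1569 VA.
Step 10 — Power factor: PF = P/|S| = 0.5485 (leading).

(a) P = 0.08607 W  (b) Q = -0.1312 VAR  (c) S = 0.1569 VA  (d) PF = 0.5485 (leading)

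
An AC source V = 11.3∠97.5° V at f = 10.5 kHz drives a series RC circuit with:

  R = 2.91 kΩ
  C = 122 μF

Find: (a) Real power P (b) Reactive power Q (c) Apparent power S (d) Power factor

Step 1 — Angular frequency: ω = 2π·f = 2π·1.05e+04 = 6.597e+04 rad/s.
Step 2 — Component impedances:
  R: Z = R = 2910 Ω
  C: Z = 1/(jωC) = -j/(ω·C) = 0 - j0.1242 Ω
Step 3 — Series combination: Z_total = R + C = 2910 - j0.1242 Ω = 2910∠-0.0° Ω.
Step 4 — Source phasor: V = 11.3∠97.5° V = -1.475 + j11.2 V.
Step 5 — Current: I = V / Z = -0.000507 + j0.00385 A = 0.003883∠97.5° A.
Step 6 — Complex power: S = V·I* = 0.04388 - j1.873e-06 VA.
Step 7 — Real power: P = Re(S) = 0.04388 W.
Step 8 — Reactive power: Q = Im(S) = -1.873e-06 VAR.
Step 9 — Apparent power: |S| = 0.04388 VA.
Step 10 — Power factor: PF = P/|S| = 1 (leading).

(a) P = 0.04388 W  (b) Q = -1.873e-06 VAR  (c) S = 0.04388 VA  (d) PF = 1 (leading)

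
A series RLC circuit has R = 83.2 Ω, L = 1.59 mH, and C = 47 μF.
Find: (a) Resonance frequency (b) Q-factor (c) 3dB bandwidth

Step 1 — Resonance: ω₀ = 1/√(LC) = 1/√(0.00159·4.7e-05) = 3658 rad/s.
Step 2 — f₀ = ω₀/(2π) = 582.2 Hz.
Step 3 — Series Q: Q = ω₀L/R = 3658·0.00159/83.2 = 0.06991.
Step 4 — Bandwidth: Δω = ω₀/Q = 5.233e+04 rad/s; BW = Δω/(2π) = 8328 Hz.

(a) f₀ = 582.2 Hz  (b) Q = 0.06991  (c) BW = 8328 Hz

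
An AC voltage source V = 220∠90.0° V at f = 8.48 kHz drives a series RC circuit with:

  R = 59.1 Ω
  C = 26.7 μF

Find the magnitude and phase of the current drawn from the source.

Step 1 — Angular frequency: ω = 2π·f = 2π·8480 = 5.328e+04 rad/s.
Step 2 — Component impedances:
  R: Z = R = 59.1 Ω
  C: Z = 1/(jωC) = -j/(ω·C) = 0 - j0.7029 Ω
Step 3 — Series combination: Z_total = R + C = 59.1 - j0.7029 Ω = 59.1∠-0.7° Ω.
Step 4 — Source phasor: V = 220∠90.0° V = 0 + j220 V.
Step 5 — Ohm's law: I = V / Z_total = (0 + j220) / (59.1 - j0.7029) = -0.04427 + j3.722 A.
Step 6 — Convert to polar: |I| = 3.722 A, ∠I = 90.7°.

I = 3.722∠90.7° A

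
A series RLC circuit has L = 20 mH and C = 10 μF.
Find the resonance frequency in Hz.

Step 1 — Resonance condition Im(Z)=0 gives ω₀ = 1/√(LC).
Step 2 — ω₀ = 1/√(0.02·1e-05) = 2236 rad/s.
Step 3 — f₀ = ω₀/(2π) = 355.9 Hz.

f₀ = 355.9 Hz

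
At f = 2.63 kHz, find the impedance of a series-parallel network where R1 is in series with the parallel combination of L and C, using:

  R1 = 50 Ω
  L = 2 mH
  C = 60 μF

Step 1 — Angular frequency: ω = 2π·f = 2π·2630 = 1.652e+04 rad/s.
Step 2 — Component impedances:
  R1: Z = R = 50 Ω
  L: Z = jωL = j·1.652e+04·0.002 = 0 + j33.05 Ω
  C: Z = 1/(jωC) = -j/(ω·C) = 0 - j1.009 Ω
Step 3 — Parallel branch: L || C = 1/(1/L + 1/C) = 0 - j1.04 Ω.
Step 4 — Series with R1: Z_total = R1 + (L || C) = 50 - j1.04 Ω = 50.01∠-1.2° Ω.

Z = 50 - j1.04 Ω = 50.01∠-1.2° Ω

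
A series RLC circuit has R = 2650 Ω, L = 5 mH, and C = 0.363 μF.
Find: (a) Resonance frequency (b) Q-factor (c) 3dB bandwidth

Step 1 — Resonance condition Im(Z)=0 gives ω₀ = 1/√(LC).
Step 2 — ω₀ = 1/√(0.005·3.63e-07) = 2.347e+04 rad/s.
Step 3 — f₀ = ω₀/(2π) = 3736 Hz.
Step 4 — Series Q: Q = ω₀L/R = 2.347e+04·0.005/2650 = 0.04429.
Step 5 — 3dB bandwidth: Δω = ω₀/Q = 5.3e+05 rad/s; BW = Δω/(2π) = 8.435e+04 Hz.

(a) f₀ = 3736 Hz  (b) Q = 0.04429  (c) BW = 8.435e+04 Hz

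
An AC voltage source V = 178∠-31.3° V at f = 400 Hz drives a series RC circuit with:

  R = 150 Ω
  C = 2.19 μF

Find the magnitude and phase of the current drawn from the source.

Step 1 — Angular frequency: ω = 2π·f = 2π·400 = 2513 rad/s.
Step 2 — Component impedances:
  R: Z = R = 150 Ω
  C: Z = 1/(jωC) = -j/(ω·C) = 0 - j181.7 Ω
Step 3 — Series combination: Z_total = R + C = 150 - j181.7 Ω = 235.6∠-50.5° Ω.
Step 4 — Source phasor: V = 178∠-31.3° V = 152.1 - j92.47 V.
Step 5 — Ohm's law: I = V / Z_total = (152.1 - j92.47) / (150 - j181.7) = 0.7137 + j0.2479 A.
Step 6 — Convert to polar: |I| = 0.7555 A, ∠I = 19.2°.

I = 0.7555∠19.2° A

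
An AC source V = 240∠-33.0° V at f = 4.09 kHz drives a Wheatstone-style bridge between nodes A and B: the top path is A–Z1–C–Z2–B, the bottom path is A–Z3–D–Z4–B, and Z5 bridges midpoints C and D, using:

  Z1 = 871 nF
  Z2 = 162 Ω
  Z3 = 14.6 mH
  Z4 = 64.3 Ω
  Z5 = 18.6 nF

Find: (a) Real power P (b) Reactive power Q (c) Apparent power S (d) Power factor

Step 1 — Angular frequency: ω = 2π·f = 2π·4090 = 2.57e+04 rad/s.
Step 2 — Component impedances:
  Z1: Z = 1/(jωC) = -j/(ω·C) = 0 - j44.68 Ω
  Z2: Z = R = 162 Ω
  Z3: Z = jωL = j·2.57e+04·0.0146 = 0 + j375.2 Ω
  Z4: Z = R = 64.3 Ω
  Z5: Z = 1/(jωC) = -j/(ω·C) = 0 - j2092 Ω
Step 3 — Bridge requires nodal analysis (the Z5 bridge couples midpoints C and D, so the two paths cannot be reduced to a simple series/parallel combination). Setting node B to ground and injecting 1 A at node A, the 3-node admittance system at A, C, D solves to V_A = Z_AB = 169 + j20.2 Ω = 170.2∠6.8° Ω.
Step 4 — Source phasor: V = 240∠-33.0° V = 201.3 - j130.7 V.
Step 5 — Current: I = V / Z = 1.083 - j0.9027 A = 1.41∠-39.8° A.
Step 6 — Complex power: S = V·I* = 335.9 + j40.15 VA.
Step 7 — Real power: P = Re(S) = 335.9 W.
Step 8 — Reactive power: Q = Im(S) = 40.15 VAR.
Step 9 — Apparent power: |S| = 338.3 VA.
Step 10 — Power factor: PF = P/|S| = 0.9929 (lagging).

(a) P = 335.9 W  (b) Q = 40.15 VAR  (c) S = 338.3 VA  (d) PF = 0.9929 (lagging)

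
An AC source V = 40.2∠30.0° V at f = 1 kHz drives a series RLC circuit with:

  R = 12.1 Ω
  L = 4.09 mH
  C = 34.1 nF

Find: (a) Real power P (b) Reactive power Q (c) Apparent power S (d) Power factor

Step 1 — Angular frequency: ω = 2π·f = 2π·1000 = 6283 rad/s.
Step 2 — Component impedances:
  R: Z = R = 12.1 Ω
  L: Z = jωL = j·6283·0.00409 = 0 + j25.7 Ω
  C: Z = 1/(jωC) = -j/(ω·C) = 0 - j4667 Ω
Step 3 — Series combination: Z_total = R + L + C = 12.1 - j4642 Ω = 4642∠-89.9° Ω.
Step 4 — Source phasor: V = 40.2∠30.0° V = 34.81 + j20.1 V.
Step 5 — Current: I = V / Z = -0.004311 + j0.007512 A = 0.008661∠119.9° A.
Step 6 — Complex power: S = V·I* = 0.0009076 - j0.3482 VA.
Step 7 — Real power: P = Re(S) = 0.0009076 W.
Step 8 — Reactive power: Q = Im(S) = -0.3482 VAR.
Step 9 — Apparent power: |S| = 0.3482 VA.
Step 10 — Power factor: PF = P/|S| = 0.002607 (leading).

(a) P = 0.0009076 W  (b) Q = -0.3482 VAR  (c) S = 0.3482 VA  (d) PF = 0.002607 (leading)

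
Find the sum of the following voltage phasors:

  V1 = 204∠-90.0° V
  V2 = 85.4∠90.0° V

Step 1 — Convert each phasor to rectangular form:
  V1 = 204·(cos(-90.0°) + j·sin(-90.0°)) = 0 - j204 V
  V2 = 85.4·(cos(90.0°) + j·sin(90.0°)) = 0 + j85.4 V
Step 2 — Sum components: V_total = 0 - j118.6 V.
Step 3 — Convert to polar: |V_total| = 118.6 V, ∠V_total = -90.0°.

V_total = 118.6∠-90.0° V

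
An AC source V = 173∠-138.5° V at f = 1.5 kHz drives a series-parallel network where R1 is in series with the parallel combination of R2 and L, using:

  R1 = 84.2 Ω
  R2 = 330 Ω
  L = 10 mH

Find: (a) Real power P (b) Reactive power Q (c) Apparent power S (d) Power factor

Step 1 — Angular frequency: ω = 2π·f = 2π·1500 = 9425 rad/s.
Step 2 — Component impedances:
  R1: Z = R = 84.2 Ω
  R2: Z = R = 330 Ω
  L: Z = jωL = j·9425·0.01 = 0 + j94.25 Ω
Step 3 — Parallel branch: R2 || L = 1/(1/R2 + 1/L) = 24.89 + j87.14 Ω.
Step 4 — Series with R1: Z_total = R1 + (R2 || L) = 109.1 + j87.14 Ω = 139.6∠38.6° Ω.
Step 5 — Source phasor: V = 173∠-138.5° V = -129.6 - j114.6 V.
Step 6 — Current: I = V / Z = -1.238 - j0.06229 A = 1.239∠-177.1° A.
Step 7 — Complex power: S = V·I* = 167.5 + j133.8 VA.
Step 8 — Real power: P = Re(S) = 167.5 W.
Step 9 — Reactive power: Q = Im(S) = 133.8 VAR.
Step 10 — Apparent power: |S| = 214.4 VA.
Step 11 — Power factor: PF = P/|S| = 0.7813 (lagging).

(a) P = 167.5 W  (b) Q = 133.8 VAR  (c) S = 214.4 VA  (d) PF = 0.7813 (lagging)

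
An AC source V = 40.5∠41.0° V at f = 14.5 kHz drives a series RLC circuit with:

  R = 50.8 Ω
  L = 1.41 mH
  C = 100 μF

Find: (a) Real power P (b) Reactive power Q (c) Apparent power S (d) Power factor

Step 1 — Angular frequency: ω = 2π·f = 2π·1.45e+04 = 9.111e+04 rad/s.
Step 2 — Component impedances:
  R: Z = R = 50.8 Ω
  L: Z = jωL = j·9.111e+04·0.00141 = 0 + j128.5 Ω
  C: Z = 1/(jωC) = -j/(ω·C) = 0 - j0.1098 Ω
Step 3 — Series combination: Z_total = R + L + C = 50.8 + j128.3 Ω = 138∠68.4° Ω.
Step 4 — Source phasor: V = 40.5∠41.0° V = 30.57 + j26.57 V.
Step 5 — Current: I = V / Z = 0.2605 - j0.1351 A = 0.2934∠-27.4° A.
Step 6 — Complex power: S = V·I* = 4.373 + j11.05 VA.
Step 7 — Real power: P = Re(S) = 4.373 W.
Step 8 — Reactive power: Q = Im(S) = 11.05 VAR.
Step 9 — Apparent power: |S| = 11.88 VA.
Step 10 — Power factor: PF = P/|S| = 0.368 (lagging).

(a) P = 4.373 W  (b) Q = 11.05 VAR  (c) S = 11.88 VA  (d) PF = 0.368 (lagging)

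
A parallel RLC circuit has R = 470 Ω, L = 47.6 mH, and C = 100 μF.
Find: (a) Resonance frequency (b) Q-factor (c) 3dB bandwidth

Step 1 — Resonance: ω₀ = 1/√(LC) = 1/√(0.0476·0.0001) = 458.3 rad/s.
Step 2 — f₀ = ω₀/(2π) = 72.95 Hz.
Step 3 — Parallel Q: Q = R/(ω₀L) = 470/(458.3·0.0476) = 21.54.
Step 4 — Bandwidth: Δω = ω₀/Q = 21.28 rad/s; BW = Δω/(2π) = 3.386 Hz.

(a) f₀ = 72.95 Hz  (b) Q = 21.54  (c) BW = 3.386 Hz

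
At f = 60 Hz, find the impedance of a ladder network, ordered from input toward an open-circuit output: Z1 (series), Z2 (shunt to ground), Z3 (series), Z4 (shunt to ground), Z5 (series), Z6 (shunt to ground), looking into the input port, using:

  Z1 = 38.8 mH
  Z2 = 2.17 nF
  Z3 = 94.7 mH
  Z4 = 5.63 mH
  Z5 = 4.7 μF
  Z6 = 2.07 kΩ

Step 1 — Angular frequency: ω = 2π·f = 2π·60 = 377 rad/s.
Step 2 — Component impedances:
  Z1: Z = jωL = j·377·0.0388 = 0 + j14.63 Ω
  Z2: Z = 1/(jωC) = -j/(ω·C) = 0 - j1.222e+06 Ω
  Z3: Z = jωL = j·377·0.0947 = 0 + j35.7 Ω
  Z4: Z = jωL = j·377·0.00563 = 0 + j2.122 Ω
  Z5: Z = 1/(jωC) = -j/(ω·C) = 0 - j564.4 Ω
  Z6: Z = R = 2070 Ω
Step 3 — Ladder network (open output): work backward from the far end, alternating series and parallel combinations. Z_in = 0.002027 + j52.45 Ω = 52.45∠90.0° Ω.

Z = 0.002027 + j52.45 Ω = 52.45∠90.0° Ω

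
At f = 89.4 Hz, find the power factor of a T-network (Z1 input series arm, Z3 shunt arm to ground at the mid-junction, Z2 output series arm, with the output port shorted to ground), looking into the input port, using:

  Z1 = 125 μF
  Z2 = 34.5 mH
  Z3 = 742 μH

Step 1 — Angular frequency: ω = 2π·f = 2π·89.4 = 561.7 rad/s.
Step 2 — Component impedances:
  Z1: Z = 1/(jωC) = -j/(ω·C) = 0 - j14.24 Ω
  Z2: Z = jωL = j·561.7·0.0345 = 0 + j19.38 Ω
  Z3: Z = jωL = j·561.7·0.000742 = 0 + j0.4168 Ω
Step 3 — With the output port shorted to ground, the output series arm Z2 runs from the junction to ground; the shunt arm Z3 also runs from the junction to ground. They appear in parallel: Z3 || Z2 = 0 + j0.408 Ω.
Step 4 — Series with input arm Z1: Z_in = Z1 + (Z3 || Z2) = 0 - j13.83 Ω = 13.83∠-90.0° Ω.
Step 5 — Power factor: PF = cos(φ) = Re(Z)/|Z| = 0/13.83 = 0.
Step 6 — Type: Im(Z) = -13.83 ⇒ leading (phase φ = -90.0°).

PF = 0 (leading, φ = -90.0°)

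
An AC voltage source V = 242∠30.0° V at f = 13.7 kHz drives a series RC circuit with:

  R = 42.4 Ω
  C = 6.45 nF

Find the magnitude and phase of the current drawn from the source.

Step 1 — Angular frequency: ω = 2π·f = 2π·1.37e+04 = 8.608e+04 rad/s.
Step 2 — Component impedances:
  R: Z = R = 42.4 Ω
  C: Z = 1/(jωC) = -j/(ω·C) = 0 - j1801 Ω
Step 3 — Series combination: Z_total = R + C = 42.4 - j1801 Ω = 1802∠-88.7° Ω.
Step 4 — Source phasor: V = 242∠30.0° V = 209.6 + j121 V.
Step 5 — Ohm's law: I = V / Z_total = (209.6 + j121) / (42.4 - j1801) = -0.06441 + j0.1179 A.
Step 6 — Convert to polar: |I| = 0.1343 A, ∠I = 118.7°.

I = 0.1343∠118.7° A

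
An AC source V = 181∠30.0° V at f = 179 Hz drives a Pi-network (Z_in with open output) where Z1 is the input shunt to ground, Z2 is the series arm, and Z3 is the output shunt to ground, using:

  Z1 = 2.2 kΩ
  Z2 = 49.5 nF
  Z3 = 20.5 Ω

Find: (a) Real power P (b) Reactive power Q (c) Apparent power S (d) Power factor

Step 1 — Angular frequency: ω = 2π·f = 2π·179 = 1125 rad/s.
Step 2 — Component impedances:
  Z1: Z = R = 2200 Ω
  Z2: Z = 1/(jωC) = -j/(ω·C) = 0 - j1.796e+04 Ω
  Z3: Z = R = 20.5 Ω
Step 3 — With open output, the series arm Z2 and the output shunt Z3 appear in series to ground: Z2 + Z3 = 20.5 - j1.796e+04 Ω.
Step 4 — Parallel with input shunt Z1: Z_in = Z1 || (Z2 + Z3) = 2167 - j265.4 Ω = 2183∠-7.0° Ω.
Step 5 — Source phasor: V = 181∠30.0° V = 156.8 + j90.5 V.
Step 6 — Current: I = V / Z = 0.06622 + j0.04987 A = 0.0829∠37.0° A.
Step 7 — Complex power: S = V·I* = 14.89 - j1.824 VA.
Step 8 — Real power: P = Re(S) = 14.89 W.
Step 9 — Reactive power: Q = Im(S) = -1.824 VAR.
Step 10 — Apparent power: |S| = 15 VA.
Step 11 — Power factor: PF = P/|S| = 0.9926 (leading).

(a) P = 14.89 W  (b) Q = -1.824 VAR  (c) S = 15 VA  (d) PF = 0.9926 (leading)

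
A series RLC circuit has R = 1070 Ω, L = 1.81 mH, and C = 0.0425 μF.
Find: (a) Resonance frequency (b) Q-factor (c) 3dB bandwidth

Step 1 — Resonance: ω₀ = 1/√(LC) = 1/√(0.00181·4.25e-08) = 1.14e+05 rad/s.
Step 2 — f₀ = ω₀/(2π) = 1.815e+04 Hz.
Step 3 — Series Q: Q = ω₀L/R = 1.14e+05·0.00181/1070 = 0.1929.
Step 4 — Bandwidth: Δω = ω₀/Q = 5.912e+05 rad/s; BW = Δω/(2π) = 9.409e+04 Hz.

(a) f₀ = 1.815e+04 Hz  (b) Q = 0.1929  (c) BW = 9.409e+04 Hz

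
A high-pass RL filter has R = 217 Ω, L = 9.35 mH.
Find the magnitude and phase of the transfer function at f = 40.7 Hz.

Step 1 — Angular frequency: ω = 2π·40.7 = 255.7 rad/s.
Step 2 — Transfer function: H(jω) = jωL/(R + jωL).
Step 3 — Numerator jωL = j·2.391; denominator R + jωL = 217 + j2.391.
Step 4 — H = 0.0001214 + j0.01102.
Step 5 — Magnitude: |H| = 0.01102 (-39.2 dB); phase: φ = 89.4°.

|H| = 0.01102 (-39.2 dB), φ = 89.4°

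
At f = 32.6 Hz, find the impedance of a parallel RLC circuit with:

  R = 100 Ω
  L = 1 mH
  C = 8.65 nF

Step 1 — Angular frequency: ω = 2π·f = 2π·32.6 = 204.8 rad/s.
Step 2 — Component impedances:
  R: Z = R = 100 Ω
  L: Z = jωL = j·204.8·0.001 = 0 + j0.2048 Ω
  C: Z = 1/(jωC) = -j/(ω·C) = 0 - j5.644e+05 Ω
Step 3 — Parallel combination: 1/Z_total = 1/R + 1/L + 1/C; Z_total = 0.0004196 + j0.2048 Ω = 0.2048∠89.9° Ω.

Z = 0.0004196 + j0.2048 Ω = 0.2048∠89.9° Ω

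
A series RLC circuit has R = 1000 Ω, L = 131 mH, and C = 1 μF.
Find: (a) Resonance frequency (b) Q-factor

Step 1 — Resonance condition Im(Z)=0 gives ω₀ = 1/√(LC).
Step 2 — ω₀ = 1/√(0.131·1e-06) = 2763 rad/s.
Step 3 — f₀ = ω₀/(2π) = 439.7 Hz.
Step 4 — Series Q: Q = ω₀L/R = 2763·0.131/1000 = 0.3619.

(a) f₀ = 439.7 Hz  (b) Q = 0.3619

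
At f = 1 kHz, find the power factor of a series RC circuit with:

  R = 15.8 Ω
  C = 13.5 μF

Step 1 — Angular frequency: ω = 2π·f = 2π·1000 = 6283 rad/s.
Step 2 — Component impedances:
  R: Z = R = 15.8 Ω
  C: Z = 1/(jωC) = -j/(ω·C) = 0 - j11.79 Ω
Step 3 — Series combination: Z_total = R + C = 15.8 - j11.79 Ω = 19.71∠-36.7° Ω.
Step 4 — Power factor: PF = cos(φ) = Re(Z)/|Z| = 15.8/19.714 = 0.8015.
Step 5 — Type: Im(Z) = -11.79 ⇒ leading (phase φ = -36.7°).

PF = 0.8015 (leading, φ = -36.7°)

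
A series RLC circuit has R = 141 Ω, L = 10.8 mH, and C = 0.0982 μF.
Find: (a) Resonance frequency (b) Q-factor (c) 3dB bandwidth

Step 1 — Resonance: ω₀ = 1/√(LC) = 1/√(0.0108·9.82e-08) = 3.071e+04 rad/s.
Step 2 — f₀ = ω₀/(2π) = 4887 Hz.
Step 3 — Series Q: Q = ω₀L/R = 3.071e+04·0.0108/141 = 2.352.
Step 4 — Bandwidth: Δω = ω₀/Q = 1.306e+04 rad/s; BW = Δω/(2π) = 2078 Hz.

(a) f₀ = 4887 Hz  (b) Q = 2.352  (c) BW = 2078 Hz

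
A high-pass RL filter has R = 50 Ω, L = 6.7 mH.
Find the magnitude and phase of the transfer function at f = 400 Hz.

Step 1 — Angular frequency: ω = 2π·400 = 2513 rad/s.
Step 2 — Transfer function: H(jω) = jωL/(R + jωL).
Step 3 — Numerator jωL = j·16.84; denominator R + jωL = 50 + j16.84.
Step 4 — H = 0.1019 + j0.3025.
Step 5 — Magnitude: |H| = 0.3192 (-9.9 dB); phase: φ = 71.4°.

|H| = 0.3192 (-9.9 dB), φ = 71.4°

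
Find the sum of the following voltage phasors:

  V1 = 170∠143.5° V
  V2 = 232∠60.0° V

Step 1 — Convert each phasor to rectangular form:
  V1 = 170·(cos(143.5°) + j·sin(143.5°)) = -136.7 + j101.1 V
  V2 = 232·(cos(60.0°) + j·sin(60.0°)) = 116 + j200.9 V
Step 2 — Sum components: V_total = -20.66 + j302 V.
Step 3 — Convert to polar: |V_total| = 302.7 V, ∠V_total = 93.9°.

V_total = 302.7∠93.9° V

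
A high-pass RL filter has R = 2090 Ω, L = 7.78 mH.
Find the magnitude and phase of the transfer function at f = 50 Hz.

Step 1 — Angular frequency: ω = 2π·50 = 314.2 rad/s.
Step 2 — Transfer function: H(jω) = jωL/(R + jωL).
Step 3 — Numerator jωL = j·2.444; denominator R + jωL = 2090 + j2.444.
Step 4 — H = 1.368e-06 + j0.001169.
Step 5 — Magnitude: |H| = 0.001169 (-58.6 dB); phase: φ = 89.9°.

|H| = 0.001169 (-58.6 dB), φ = 89.9°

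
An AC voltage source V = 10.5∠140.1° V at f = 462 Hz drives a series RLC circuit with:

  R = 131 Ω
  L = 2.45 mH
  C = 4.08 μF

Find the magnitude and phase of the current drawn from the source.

Step 1 — Angular frequency: ω = 2π·f = 2π·462 = 2903 rad/s.
Step 2 — Component impedances:
  R: Z = R = 131 Ω
  L: Z = jωL = j·2903·0.00245 = 0 + j7.112 Ω
  C: Z = 1/(jωC) = -j/(ω·C) = 0 - j84.43 Ω
Step 3 — Series combination: Z_total = R + L + C = 131 - j77.32 Ω = 152.1∠-30.6° Ω.
Step 4 — Source phasor: V = 10.5∠140.1° V = -8.055 + j6.735 V.
Step 5 — Ohm's law: I = V / Z_total = (-8.055 + j6.735) / (131 - j77.32) = -0.06811 + j0.01121 A.
Step 6 — Convert to polar: |I| = 0.06903 A, ∠I = 170.7°.

I = 0.06903∠170.7° A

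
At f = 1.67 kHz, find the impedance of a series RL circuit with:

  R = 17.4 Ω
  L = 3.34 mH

Step 1 — Angular frequency: ω = 2π·f = 2π·1670 = 1.049e+04 rad/s.
Step 2 — Component impedances:
  R: Z = R = 17.4 Ω
  L: Z = jωL = j·1.049e+04·0.00334 = 0 + j35.05 Ω
Step 3 — Series combination: Z_total = R + L = 17.4 + j35.05 Ω = 39.13∠63.6° Ω.

Z = 17.4 + j35.05 Ω = 39.13∠63.6° Ω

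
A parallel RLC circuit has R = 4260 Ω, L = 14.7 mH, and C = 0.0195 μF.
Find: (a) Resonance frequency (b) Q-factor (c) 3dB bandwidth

Step 1 — Resonance: ω₀ = 1/√(LC) = 1/√(0.0147·1.95e-08) = 5.906e+04 rad/s.
Step 2 — f₀ = ω₀/(2π) = 9400 Hz.
Step 3 — Parallel Q: Q = R/(ω₀L) = 4260/(5.906e+04·0.0147) = 4.906.
Step 4 — Bandwidth: Δω = ω₀/Q = 1.204e+04 rad/s; BW = Δω/(2π) = 1916 Hz.

(a) f₀ = 9400 Hz  (b) Q = 4.906  (c) BW = 1916 Hz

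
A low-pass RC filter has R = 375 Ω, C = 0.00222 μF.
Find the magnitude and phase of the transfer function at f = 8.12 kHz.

Step 1 — Angular frequency: ω = 2π·8120 = 5.102e+04 rad/s.
Step 2 — Transfer function: H(jω) = 1/(1 + jωRC).
Step 3 — Denominator: 1 + jωRC = 1 + j·5.102e+04·375·2.22e-09 = 1 + j0.04247.
Step 4 — H = 0.9982 - j0.0424.
Step 5 — Magnitude: |H| = 0.9991 (-0.0 dB); phase: φ = -2.4°.

|H| = 0.9991 (-0.0 dB), φ = -2.4°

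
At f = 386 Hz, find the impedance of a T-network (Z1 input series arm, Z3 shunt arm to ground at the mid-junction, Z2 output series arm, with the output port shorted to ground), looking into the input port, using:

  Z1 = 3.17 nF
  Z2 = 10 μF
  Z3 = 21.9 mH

Step 1 — Angular frequency: ω = 2π·f = 2π·386 = 2425 rad/s.
Step 2 — Component impedances:
  Z1: Z = 1/(jωC) = -j/(ω·C) = 0 - j1.301e+05 Ω
  Z2: Z = 1/(jωC) = -j/(ω·C) = 0 - j41.23 Ω
  Z3: Z = jωL = j·2425·0.0219 = 0 + j53.11 Ω
Step 3 — With the output port shorted to ground, the output series arm Z2 runs from the junction to ground; the shunt arm Z3 also runs from the junction to ground. They appear in parallel: Z3 || Z2 = 0 - j184.3 Ω.
Step 4 — Series with input arm Z1: Z_in = Z1 + (Z3 || Z2) = 0 - j1.303e+05 Ω = 1.303e+05∠-90.0° Ω.

Z = 0 - j1.303e+05 Ω = 1.303e+05∠-90.0° Ω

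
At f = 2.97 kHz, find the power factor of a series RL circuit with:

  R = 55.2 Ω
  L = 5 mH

Step 1 — Angular frequency: ω = 2π·f = 2π·2970 = 1.866e+04 rad/s.
Step 2 — Component impedances:
  R: Z = R = 55.2 Ω
  L: Z = jωL = j·1.866e+04·0.005 = 0 + j93.31 Ω
Step 3 — Series combination: Z_total = R + L = 55.2 + j93.31 Ω = 108.4∠59.4° Ω.
Step 4 — Power factor: PF = cos(φ) = Re(Z)/|Z| = 55.2/108.4 = 0.5092.
Step 5 — Type: Im(Z) = 93.31 ⇒ lagging (phase φ = 59.4°).

PF = 0.5092 (lagging, φ = 59.4°)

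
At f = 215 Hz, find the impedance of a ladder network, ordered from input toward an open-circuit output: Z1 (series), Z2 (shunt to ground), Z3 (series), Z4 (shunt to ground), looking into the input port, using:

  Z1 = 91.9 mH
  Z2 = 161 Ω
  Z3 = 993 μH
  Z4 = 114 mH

Step 1 — Angular frequency: ω = 2π·f = 2π·215 = 1351 rad/s.
Step 2 — Component impedances:
  Z1: Z = jωL = j·1351·0.0919 = 0 + j124.1 Ω
  Z2: Z = R = 161 Ω
  Z3: Z = jωL = j·1351·0.000993 = 0 + j1.341 Ω
  Z4: Z = jωL = j·1351·0.114 = 0 + j154 Ω
Step 3 — Ladder network (open output): work backward from the far end, alternating series and parallel combinations. Z_in = 77.62 + j204.6 Ω = 218.8∠69.2° Ω.

Z = 77.62 + j204.6 Ω = 218.8∠69.2° Ω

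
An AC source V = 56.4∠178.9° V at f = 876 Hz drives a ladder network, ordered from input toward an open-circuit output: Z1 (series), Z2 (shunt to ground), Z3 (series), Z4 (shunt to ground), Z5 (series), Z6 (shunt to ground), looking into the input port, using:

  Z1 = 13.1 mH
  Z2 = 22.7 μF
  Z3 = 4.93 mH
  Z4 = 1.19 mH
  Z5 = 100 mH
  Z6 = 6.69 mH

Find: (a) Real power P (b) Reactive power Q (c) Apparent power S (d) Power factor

Step 1 — Angular frequency: ω = 2π·f = 2π·876 = 5504 rad/s.
Step 2 — Component impedances:
  Z1: Z = jωL = j·5504·0.0131 = 0 + j72.1 Ω
  Z2: Z = 1/(jωC) = -j/(ω·C) = 0 - j8.004 Ω
  Z3: Z = jωL = j·5504·0.00493 = 0 + j27.14 Ω
  Z4: Z = jωL = j·5504·0.00119 = 0 + j6.55 Ω
  Z5: Z = jωL = j·5504·0.1 = 0 + j550.4 Ω
  Z6: Z = jωL = j·5504·0.00669 = 0 + j36.82 Ω
Step 3 — Ladder network (open output): work backward from the far end, alternating series and parallel combinations. Z_in = 0 + j61.6 Ω = 61.6∠90.0° Ω.
Step 4 — Source phasor: V = 56.4∠178.9° V = -56.39 + j1.083 V.
Step 5 — Current: I = V / Z = 0.01758 + j0.9154 A = 0.9156∠88.9° A.
Step 6 — Complex power: S = V·I* = 0 + j51.64 VA.
Step 7 — Real power: P = Re(S) = 0 W.
Step 8 — Reactive power: Q = Im(S) = 51.64 VAR.
Step 9 — Apparent power: |S| = 51.64 VA.
Step 10 — Power factor: PF = P/|S| = 0 (lagging).

(a) P = 0 W  (b) Q = 51.64 VAR  (c) S = 51.64 VA  (d) PF = 0 (lagging)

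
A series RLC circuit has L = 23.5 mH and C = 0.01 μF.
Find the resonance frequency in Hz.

Step 1 — Resonance condition Im(Z)=0 gives ω₀ = 1/√(LC).
Step 2 — ω₀ = 1/√(0.0235·1e-08) = 6.523e+04 rad/s.
Step 3 — f₀ = ω₀/(2π) = 1.038e+04 Hz.

f₀ = 1.038e+04 Hz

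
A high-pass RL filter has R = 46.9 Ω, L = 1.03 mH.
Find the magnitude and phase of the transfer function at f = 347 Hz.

Step 1 — Angular frequency: ω = 2π·347 = 2180 rad/s.
Step 2 — Transfer function: H(jω) = jωL/(R + jωL).
Step 3 — Numerator jωL = j·2.246; denominator R + jωL = 46.9 + j2.246.
Step 4 — H = 0.002287 + j0.04777.
Step 5 — Magnitude: |H| = 0.04783 (-26.4 dB); phase: φ = 87.3°.

|H| = 0.04783 (-26.4 dB), φ = 87.3°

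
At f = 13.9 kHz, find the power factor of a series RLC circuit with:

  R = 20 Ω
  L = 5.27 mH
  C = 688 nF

Step 1 — Angular frequency: ω = 2π·f = 2π·1.39e+04 = 8.734e+04 rad/s.
Step 2 — Component impedances:
  R: Z = R = 20 Ω
  L: Z = jωL = j·8.734e+04·0.00527 = 0 + j460.3 Ω
  C: Z = 1/(jωC) = -j/(ω·C) = 0 - j16.64 Ω
Step 3 — Series combination: Z_total = R + L + C = 20 + j443.6 Ω = 444.1∠87.4° Ω.
Step 4 — Power factor: PF = cos(φ) = Re(Z)/|Z| = 20/444.07 = 0.04504.
Step 5 — Type: Im(Z) = 443.6 ⇒ lagging (phase φ = 87.4°).

PF = 0.04504 (lagging, φ = 87.4°)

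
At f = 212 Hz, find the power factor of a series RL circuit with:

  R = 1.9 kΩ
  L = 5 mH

Step 1 — Angular frequency: ω = 2π·f = 2π·212 = 1332 rad/s.
Step 2 — Component impedances:
  R: Z = R = 1900 Ω
  L: Z = jωL = j·1332·0.005 = 0 + j6.66 Ω
Step 3 — Series combination: Z_total = R + L = 1900 + j6.66 Ω = 1900∠0.2° Ω.
Step 4 — Power factor: PF = cos(φ) = Re(Z)/|Z| = 1900/1900 = 1.
Step 5 — Type: Im(Z) = 6.66 ⇒ lagging (phase φ = 0.2°).

PF = 1 (lagging, φ = 0.2°)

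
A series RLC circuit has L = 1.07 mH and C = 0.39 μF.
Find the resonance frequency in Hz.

Step 1 — Resonance condition Im(Z)=0 gives ω₀ = 1/√(LC).
Step 2 — ω₀ = 1/√(0.00107·3.9e-07) = 4.895e+04 rad/s.
Step 3 — f₀ = ω₀/(2π) = 7791 Hz.

f₀ = 7791 Hz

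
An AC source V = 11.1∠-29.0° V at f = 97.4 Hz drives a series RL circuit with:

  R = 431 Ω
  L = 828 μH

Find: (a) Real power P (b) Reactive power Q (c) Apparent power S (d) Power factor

Step 1 — Angular frequency: ω = 2π·f = 2π·97.4 = 612 rad/s.
Step 2 — Component impedances:
  R: Z = R = 431 Ω
  L: Z = jωL = j·612·0.000828 = 0 + j0.5067 Ω
Step 3 — Series combination: Z_total = R + L = 431 + j0.5067 Ω = 431∠0.1° Ω.
Step 4 — Source phasor: V = 11.1∠-29.0° V = 9.708 - j5.381 V.
Step 5 — Current: I = V / Z = 0.02251 - j0.01251 A = 0.02575∠-29.1° A.
Step 6 — Complex power: S = V·I* = 0.2859 + j0.0003361 VA.
Step 7 — Real power: P = Re(S) = 0.2859 W.
Step 8 — Reactive power: Q = Im(S) = 0.0003361 VAR.
Step 9 — Apparent power: |S| = 0.2859 VA.
Step 10 — Power factor: PF = P/|S| = 1 (lagging).

(a) P = 0.2859 W  (b) Q = 0.0003361 VAR  (c) S = 0.2859 VA  (d) PF = 1 (lagging)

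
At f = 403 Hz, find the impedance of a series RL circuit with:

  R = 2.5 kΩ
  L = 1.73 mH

Step 1 — Angular frequency: ω = 2π·f = 2π·403 = 2532 rad/s.
Step 2 — Component impedances:
  R: Z = R = 2500 Ω
  L: Z = jωL = j·2532·0.00173 = 0 + j4.381 Ω
Step 3 — Series combination: Z_total = R + L = 2500 + j4.381 Ω = 2500∠0.1° Ω.

Z = 2500 + j4.381 Ω = 2500∠0.1° Ω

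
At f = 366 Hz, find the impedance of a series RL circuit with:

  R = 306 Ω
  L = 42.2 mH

Step 1 — Angular frequency: ω = 2π·f = 2π·366 = 2300 rad/s.
Step 2 — Component impedances:
  R: Z = R = 306 Ω
  L: Z = jωL = j·2300·0.0422 = 0 + j97.05 Ω
Step 3 — Series combination: Z_total = R + L = 306 + j97.05 Ω = 321∠17.6° Ω.

Z = 306 + j97.05 Ω = 321∠17.6° Ω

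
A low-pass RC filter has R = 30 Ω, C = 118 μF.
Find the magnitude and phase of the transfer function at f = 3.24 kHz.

Step 1 — Angular frequency: ω = 2π·3240 = 2.036e+04 rad/s.
Step 2 — Transfer function: H(jω) = 1/(1 + jωRC).
Step 3 — Denominator: 1 + jωRC = 1 + j·2.036e+04·30·0.000118 = 1 + j72.07.
Step 4 — H = 0.0001925 - j0.01387.
Step 5 — Magnitude: |H| = 0.01387 (-37.2 dB); phase: φ = -89.2°.

|H| = 0.01387 (-37.2 dB), φ = -89.2°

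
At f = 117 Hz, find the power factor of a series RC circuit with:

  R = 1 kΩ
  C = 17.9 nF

Step 1 — Angular frequency: ω = 2π·f = 2π·117 = 735.1 rad/s.
Step 2 — Component impedances:
  R: Z = R = 1000 Ω
  C: Z = 1/(jωC) = -j/(ω·C) = 0 - j7.599e+04 Ω
Step 3 — Series combination: Z_total = R + C = 1000 - j7.599e+04 Ω = 7.6e+04∠-89.2° Ω.
Step 4 — Power factor: PF = cos(φ) = Re(Z)/|Z| = 1000/7.6e+04 = 0.01316.
Step 5 — Type: Im(Z) = -7.599e+04 ⇒ leading (phase φ = -89.2°).

PF = 0.01316 (leading, φ = -89.2°)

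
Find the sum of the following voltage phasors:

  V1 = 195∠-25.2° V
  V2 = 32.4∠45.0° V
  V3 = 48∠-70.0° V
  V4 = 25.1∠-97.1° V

Step 1 — Convert each phasor to rectangular form:
  V1 = 195·(cos(-25.2°) + j·sin(-25.2°)) = 176.4 - j83.03 V
  V2 = 32.4·(cos(45.0°) + j·sin(45.0°)) = 22.91 + j22.91 V
  V3 = 48·(cos(-70.0°) + j·sin(-70.0°)) = 16.42 - j45.11 V
  V4 = 25.1·(cos(-97.1°) + j·sin(-97.1°)) = -3.102 - j24.91 V
Step 2 — Sum components: V_total = 212.7 - j130.1 V.
Step 3 — Convert to polar: |V_total| = 249.3 V, ∠V_total = -31.5°.

V_total = 249.3∠-31.5° V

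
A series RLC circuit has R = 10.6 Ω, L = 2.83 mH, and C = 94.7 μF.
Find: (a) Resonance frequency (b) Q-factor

Step 1 — Resonance condition Im(Z)=0 gives ω₀ = 1/√(LC).
Step 2 — ω₀ = 1/√(0.00283·9.47e-05) = 1932 rad/s.
Step 3 — f₀ = ω₀/(2π) = 307.4 Hz.
Step 4 — Series Q: Q = ω₀L/R = 1932·0.00283/10.6 = 0.5157.

(a) f₀ = 307.4 Hz  (b) Q = 0.5157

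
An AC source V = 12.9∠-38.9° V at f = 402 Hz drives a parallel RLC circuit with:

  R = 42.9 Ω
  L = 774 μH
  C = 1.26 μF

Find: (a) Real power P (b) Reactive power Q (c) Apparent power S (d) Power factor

Step 1 — Angular frequency: ω = 2π·f = 2π·402 = 2526 rad/s.
Step 2 — Component impedances:
  R: Z = R = 42.9 Ω
  L: Z = jωL = j·2526·0.000774 = 0 + j1.955 Ω
  C: Z = 1/(jωC) = -j/(ω·C) = 0 - j314.2 Ω
Step 3 — Parallel combination: 1/Z_total = 1/R + 1/L + 1/C; Z_total = 0.09002 + j1.963 Ω = 1.965∠87.4° Ω.
Step 4 — Source phasor: V = 12.9∠-38.9° V = 10.04 - j8.101 V.
Step 5 — Current: I = V / Z = -3.884 - j5.292 A = 6.564∠-126.3° A.
Step 6 — Complex power: S = V·I* = 3.879 + j84.59 VA.
Step 7 — Real power: P = Re(S) = 3.879 W.
Step 8 — Reactive power: Q = Im(S) = 84.59 VAR.
Step 9 — Apparent power: |S| = 84.68 VA.
Step 10 — Power factor: PF = P/|S| = 0.04581 (lagging).

(a) P = 3.879 W  (b) Q = 84.59 VAR  (c) S = 84.68 VA  (d) PF = 0.04581 (lagging)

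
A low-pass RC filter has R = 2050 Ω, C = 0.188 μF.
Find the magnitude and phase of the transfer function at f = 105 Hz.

Step 1 — Angular frequency: ω = 2π·105 = 659.7 rad/s.
Step 2 — Transfer function: H(jω) = 1/(1 + jωRC).
Step 3 — Denominator: 1 + jωRC = 1 + j·659.7·2050·1.88e-07 = 1 + j0.2543.
Step 4 — H = 0.9393 - j0.2388.
Step 5 — Magnitude: |H| = 0.9692 (-0.3 dB); phase: φ = -14.3°.

|H| = 0.9692 (-0.3 dB), φ = -14.3°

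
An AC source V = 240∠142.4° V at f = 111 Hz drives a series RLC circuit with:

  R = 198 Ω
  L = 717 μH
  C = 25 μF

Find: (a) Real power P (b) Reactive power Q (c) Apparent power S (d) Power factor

Step 1 — Angular frequency: ω = 2π·f = 2π·111 = 697.4 rad/s.
Step 2 — Component impedances:
  R: Z = R = 198 Ω
  L: Z = jωL = j·697.4·0.000717 = 0 + j0.5001 Ω
  C: Z = 1/(jωC) = -j/(ω·C) = 0 - j57.35 Ω
Step 3 — Series combination: Z_total = R + L + C = 198 - j56.85 Ω = 206∠-16.0° Ω.
Step 4 — Source phasor: V = 240∠142.4° V = -190.1 + j146.4 V.
Step 5 — Current: I = V / Z = -1.083 + j0.4285 A = 1.165∠158.4° A.
Step 6 — Complex power: S = V·I* = 268.8 - j77.17 VA.
Step 7 — Real power: P = Re(S) = 268.8 W.
Step 8 — Reactive power: Q = Im(S) = -77.17 VAR.
Step 9 — Apparent power: |S| = 279.6 VA.
Step 10 — Power factor: PF = P/|S| = 0.9612 (leading).

(a) P = 268.8 W  (b) Q = -77.17 VAR  (c) S = 279.6 VA  (d) PF = 0.9612 (leading)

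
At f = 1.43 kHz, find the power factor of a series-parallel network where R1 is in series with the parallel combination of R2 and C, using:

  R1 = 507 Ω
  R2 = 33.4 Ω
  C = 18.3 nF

Step 1 — Angular frequency: ω = 2π·f = 2π·1430 = 8985 rad/s.
Step 2 — Component impedances:
  R1: Z = R = 507 Ω
  R2: Z = R = 33.4 Ω
  C: Z = 1/(jωC) = -j/(ω·C) = 0 - j6082 Ω
Step 3 — Parallel branch: R2 || C = 1/(1/R2 + 1/C) = 33.4 - j0.1834 Ω.
Step 4 — Series with R1: Z_total = R1 + (R2 || C) = 540.4 - j0.1834 Ω = 540.4∠-0.0° Ω.
Step 5 — Power factor: PF = cos(φ) = Re(Z)/|Z| = 540.4/540.4 = 1.
Step 6 — Type: Im(Z) = -0.1834 ⇒ leading (phase φ = -0.0°).

PF = 1 (leading, φ = -0.0°)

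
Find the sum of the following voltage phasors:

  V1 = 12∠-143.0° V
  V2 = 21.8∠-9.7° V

Step 1 — Convert each phasor to rectangular form:
  V1 = 12·(cos(-143.0°) + j·sin(-143.0°)) = -9.584 - j7.222 V
  V2 = 21.8·(cos(-9.7°) + j·sin(-9.7°)) = 21.49 - j3.673 V
Step 2 — Sum components: V_total = 11.9 - j10.89 V.
Step 3 — Convert to polar: |V_total| = 16.14 V, ∠V_total = -42.5°.

V_total = 16.14∠-42.5° V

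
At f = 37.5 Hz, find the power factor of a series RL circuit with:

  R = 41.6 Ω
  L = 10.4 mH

Step 1 — Angular frequency: ω = 2π·f = 2π·37.5 = 235.6 rad/s.
Step 2 — Component impedances:
  R: Z = R = 41.6 Ω
  L: Z = jωL = j·235.6·0.0104 = 0 + j2.45 Ω
Step 3 — Series combination: Z_total = R + L = 41.6 + j2.45 Ω = 41.67∠3.4° Ω.
Step 4 — Power factor: PF = cos(φ) = Re(Z)/|Z| = 41.6/41.67 = 0.9983.
Step 5 — Type: Im(Z) = 2.45 ⇒ lagging (phase φ = 3.4°).

PF = 0.9983 (lagging, φ = 3.4°)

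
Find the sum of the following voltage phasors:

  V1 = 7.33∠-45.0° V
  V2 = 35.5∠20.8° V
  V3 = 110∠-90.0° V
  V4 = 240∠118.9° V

Step 1 — Convert each phasor to rectangular form:
  V1 = 7.33·(cos(-45.0°) + j·sin(-45.0°)) = 5.183 - j5.183 V
  V2 = 35.5·(cos(20.8°) + j·sin(20.8°)) = 33.19 + j12.61 V
  V3 = 110·(cos(-90.0°) + j·sin(-90.0°)) = 0 - j110 V
  V4 = 240·(cos(118.9°) + j·sin(118.9°)) = -116 + j210.1 V
Step 2 — Sum components: V_total = -77.62 + j107.5 V.
Step 3 — Convert to polar: |V_total| = 132.6 V, ∠V_total = 125.8°.

V_total = 132.6∠125.8° V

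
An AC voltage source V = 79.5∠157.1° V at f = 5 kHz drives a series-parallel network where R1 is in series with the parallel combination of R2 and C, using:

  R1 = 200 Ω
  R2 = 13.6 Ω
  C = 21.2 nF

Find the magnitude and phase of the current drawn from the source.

Step 1 — Angular frequency: ω = 2π·f = 2π·5000 = 3.142e+04 rad/s.
Step 2 — Component impedances:
  R1: Z = R = 200 Ω
  R2: Z = R = 13.6 Ω
  C: Z = 1/(jωC) = -j/(ω·C) = 0 - j1501 Ω
Step 3 — Parallel branch: R2 || C = 1/(1/R2 + 1/C) = 13.6 - j0.1232 Ω.
Step 4 — Series with R1: Z_total = R1 + (R2 || C) = 213.6 - j0.1232 Ω = 213.6∠-0.0° Ω.
Step 5 — Source phasor: V = 79.5∠157.1° V = -73.23 + j30.94 V.
Step 6 — Ohm's law: I = V / Z_total = (-73.23 + j30.94) / (213.6 - j0.1232) = -0.3429 + j0.1446 A.
Step 7 — Convert to polar: |I| = 0.3722 A, ∠I = 157.1°.

I = 0.3722∠157.1° A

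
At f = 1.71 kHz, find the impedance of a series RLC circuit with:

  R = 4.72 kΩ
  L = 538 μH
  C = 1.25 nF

Step 1 — Angular frequency: ω = 2π·f = 2π·1710 = 1.074e+04 rad/s.
Step 2 — Component impedances:
  R: Z = R = 4720 Ω
  L: Z = jωL = j·1.074e+04·0.000538 = 0 + j5.78 Ω
  C: Z = 1/(jωC) = -j/(ω·C) = 0 - j7.446e+04 Ω
Step 3 — Series combination: Z_total = R + L + C = 4720 - j7.445e+04 Ω = 7.46e+04∠-86.4° Ω.

Z = 4720 - j7.445e+04 Ω = 7.46e+04∠-86.4° Ω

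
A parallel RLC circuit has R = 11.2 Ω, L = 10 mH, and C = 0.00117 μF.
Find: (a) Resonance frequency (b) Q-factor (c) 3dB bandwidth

Step 1 — Resonance: ω₀ = 1/√(LC) = 1/√(0.01·1.17e-09) = 2.924e+05 rad/s.
Step 2 — f₀ = ω₀/(2π) = 4.653e+04 Hz.
Step 3 — Parallel Q: Q = R/(ω₀L) = 11.2/(2.924e+05·0.01) = 0.003831.
Step 4 — Bandwidth: Δω = ω₀/Q = 7.631e+07 rad/s; BW = Δω/(2π) = 1.215e+07 Hz.

(a) f₀ = 4.653e+04 Hz  (b) Q = 0.003831  (c) BW = 1.215e+07 Hz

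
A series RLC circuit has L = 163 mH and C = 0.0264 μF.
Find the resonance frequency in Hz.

Step 1 — Resonance condition Im(Z)=0 gives ω₀ = 1/√(LC).
Step 2 — ω₀ = 1/√(0.163·2.64e-08) = 1.524e+04 rad/s.
Step 3 — f₀ = ω₀/(2π) = 2426 Hz.

f₀ = 2426 Hz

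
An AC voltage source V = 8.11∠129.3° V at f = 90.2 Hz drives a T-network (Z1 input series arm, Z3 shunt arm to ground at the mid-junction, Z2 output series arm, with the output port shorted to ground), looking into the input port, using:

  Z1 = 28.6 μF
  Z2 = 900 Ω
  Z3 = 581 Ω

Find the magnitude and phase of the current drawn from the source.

Step 1 — Angular frequency: ω = 2π·f = 2π·90.2 = 566.7 rad/s.
Step 2 — Component impedances:
  Z1: Z = 1/(jωC) = -j/(ω·C) = 0 - j61.69 Ω
  Z2: Z = R = 900 Ω
  Z3: Z = R = 581 Ω
Step 3 — With the output port shorted to ground, the output series arm Z2 runs from the junction to ground; the shunt arm Z3 also runs from the junction to ground. They appear in parallel: Z3 || Z2 = 353.1 Ω.
Step 4 — Series with input arm Z1: Z_in = Z1 + (Z3 || Z2) = 353.1 - j61.69 Ω = 358.4∠-9.9° Ω.
Step 5 — Source phasor: V = 8.11∠129.3° V = -5.137 + j6.276 V.
Step 6 — Ohm's law: I = V / Z_total = (-5.137 + j6.276) / (353.1 - j61.69) = -0.01713 + j0.01478 A.
Step 7 — Convert to polar: |I| = 0.02263 A, ∠I = 139.2°.

I = 0.02263∠139.2° A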